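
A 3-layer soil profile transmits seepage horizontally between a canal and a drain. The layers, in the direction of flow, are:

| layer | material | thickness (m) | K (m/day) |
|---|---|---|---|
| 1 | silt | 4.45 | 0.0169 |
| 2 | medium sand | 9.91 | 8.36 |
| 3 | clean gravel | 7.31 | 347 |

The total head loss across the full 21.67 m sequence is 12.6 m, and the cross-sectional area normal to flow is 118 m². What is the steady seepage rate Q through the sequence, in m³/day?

5.62

Flow is perpendicular to layering, so the layers act in series and the equivalent K is the thickness-weighted harmonic mean.
Total thickness L = 4.45 + 9.91 + 7.31 = 21.67 m.
Σ(b_i/K_i) = 4.45/0.0169 + 9.91/8.36 + 7.31/347 = 264.5 d.
K_eq = L / Σ(b_i/K_i) = 21.67 / 264.5 = 0.08192 m/day.
Q = K_eq · A · (Δh/L) = 0.08192 × 118 × (12.6/21.67) = 5.621 m³/day.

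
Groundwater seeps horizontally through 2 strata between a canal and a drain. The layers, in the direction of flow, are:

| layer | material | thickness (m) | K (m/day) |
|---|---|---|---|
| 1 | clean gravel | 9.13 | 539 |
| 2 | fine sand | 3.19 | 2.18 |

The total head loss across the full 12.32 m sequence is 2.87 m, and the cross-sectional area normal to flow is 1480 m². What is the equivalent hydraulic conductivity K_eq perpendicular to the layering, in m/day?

Flow is perpendicular to layering, so the layers act in series and the equivalent K is the thickness-weighted harmonic mean.
Total thickness L = 9.13 + 3.19 = 12.32 m.
Σ(b_i/K_i) = 9.13/539 + 3.19/2.18 = 1.480 d.
K_eq = L / Σ(b_i/K_i) = 12.32 / 1.480 = 8.323 m/day.

8.32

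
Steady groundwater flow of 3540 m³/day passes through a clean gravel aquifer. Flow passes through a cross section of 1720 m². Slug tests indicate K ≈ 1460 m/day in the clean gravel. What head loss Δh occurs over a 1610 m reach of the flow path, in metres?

2.27

From Q = K·A·i, i = Q / (K·A) = 3540 / (1460 × 1720) = 0.001410.
Head loss Δh = i · L = 0.001410 × 1610 = 2.270 m.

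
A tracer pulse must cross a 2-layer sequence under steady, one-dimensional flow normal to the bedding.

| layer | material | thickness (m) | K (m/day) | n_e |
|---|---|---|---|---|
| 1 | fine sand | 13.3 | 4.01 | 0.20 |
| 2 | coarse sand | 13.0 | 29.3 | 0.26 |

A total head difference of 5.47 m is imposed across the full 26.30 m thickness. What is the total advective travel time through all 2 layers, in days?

4.15

With flow normal to the layers, continuity requires the same specific discharge q through every layer.
Σ(b_i/K_i) = 13.3/4.01 + 13.0/29.3 = 3.760 d.
q = Δh / Σ(b_i/K_i) = 5.47 / 3.760 = 1.455 m/day.
In each layer the seepage velocity is v_i = q/n_i, so the layer transit time is t_i = b_i·n_i / q:
  layer 1 (fine sand): t_1 = 13.3 × 0.20 / 1.455 = 1.829 d
  layer 2 (coarse sand): t_2 = 13.0 × 0.26 / 1.455 = 2.324 d
Total t = Σ t_i = 4.152 days.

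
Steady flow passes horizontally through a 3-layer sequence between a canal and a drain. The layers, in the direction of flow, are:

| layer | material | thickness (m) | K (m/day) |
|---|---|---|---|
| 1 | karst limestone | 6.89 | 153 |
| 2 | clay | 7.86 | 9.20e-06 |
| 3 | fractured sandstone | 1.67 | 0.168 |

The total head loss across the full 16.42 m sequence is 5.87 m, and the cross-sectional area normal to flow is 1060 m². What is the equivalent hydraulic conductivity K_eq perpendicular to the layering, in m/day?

1.92e-05

Flow is perpendicular to layering, so the layers act in series and the equivalent K is the thickness-weighted harmonic mean.
Total thickness L = 6.89 + 7.86 + 1.67 = 16.42 m.
Σ(b_i/K_i) = 6.89/153 + 7.86/9.20e-06 + 1.67/0.168 = 8.544e+05 d.
K_eq = L / Σ(b_i/K_i) = 16.42 / 8.544e+05 = 1.922e-05 m/day.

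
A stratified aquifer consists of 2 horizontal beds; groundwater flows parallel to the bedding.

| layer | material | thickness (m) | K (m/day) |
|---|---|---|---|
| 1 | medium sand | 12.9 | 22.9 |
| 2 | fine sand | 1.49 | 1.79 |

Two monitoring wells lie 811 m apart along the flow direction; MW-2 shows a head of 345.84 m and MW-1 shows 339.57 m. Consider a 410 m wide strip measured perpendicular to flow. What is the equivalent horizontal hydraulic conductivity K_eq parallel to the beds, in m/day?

Flow is parallel to layering, so each bed carries its own Darcy discharge and the transmissivities add.
Σ(K_i·b_i) = 22.9×12.9 + 1.79×1.49 = 298.1 m²/day.
Total thickness b = 14.39 m, so K_eq = Σ(K_i·b_i)/b = 20.71 m/day.

20.7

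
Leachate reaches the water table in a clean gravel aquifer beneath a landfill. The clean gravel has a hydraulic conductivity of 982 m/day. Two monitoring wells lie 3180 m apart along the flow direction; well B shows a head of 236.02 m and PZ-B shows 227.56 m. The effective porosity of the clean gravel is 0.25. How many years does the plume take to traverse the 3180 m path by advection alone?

0.833

Hydraulic gradient i = (236.02 − 227.56) / 3180 = 8.46 / 3180 = 0.002660.
Darcy flux q = K · i = 982.0 × 0.002660 = 2.612 m/day.
Seepage velocity v = q / n_e = 2.612 / 0.25 = 10.45 m/day.
Travel time t = L / v = 3180 / 10.45 = 304.3 days = 0.8331 years.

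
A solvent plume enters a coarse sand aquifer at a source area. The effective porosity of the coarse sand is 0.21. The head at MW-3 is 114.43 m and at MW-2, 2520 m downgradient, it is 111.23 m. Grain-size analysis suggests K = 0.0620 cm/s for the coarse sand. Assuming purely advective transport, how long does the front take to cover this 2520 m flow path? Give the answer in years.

21.3

Convert K: 0.0620 cm/s × 864 = 53.57 m/day.
Hydraulic gradient i = (114.43 − 111.23) / 2520 = 3.2 / 2520 = 0.001270.
Darcy flux q = K · i = 53.57 × 0.001270 = 0.06802 m/day.
Seepage velocity v = q / n_e = 0.06802 / 0.21 = 0.3239 m/day.
Travel time t = L / v = 2520 / 0.3239 = 7780 days = 21.30 years.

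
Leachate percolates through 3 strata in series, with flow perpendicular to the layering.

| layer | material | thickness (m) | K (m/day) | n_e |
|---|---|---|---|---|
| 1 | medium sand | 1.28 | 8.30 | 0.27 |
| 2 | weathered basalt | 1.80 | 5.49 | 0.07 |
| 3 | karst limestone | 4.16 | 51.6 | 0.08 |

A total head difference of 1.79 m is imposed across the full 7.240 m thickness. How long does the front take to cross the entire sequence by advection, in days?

0.253

With flow normal to the layers, continuity requires the same specific discharge q through every layer.
Σ(b_i/K_i) = 1.28/8.30 + 1.80/5.49 + 4.16/51.6 = 0.5627 d.
q = Δh / Σ(b_i/K_i) = 1.79 / 0.5627 = 3.181 m/day.
In each layer the seepage velocity is v_i = q/n_i, so the layer transit time is t_i = b_i·n_i / q:
  layer 1 (medium sand): t_1 = 1.28 × 0.27 / 3.181 = 0.1086 d
  layer 2 (weathered basalt): t_2 = 1.80 × 0.07 / 3.181 = 0.03961 d
  layer 3 (karst limestone): t_3 = 4.16 × 0.08 / 3.181 = 0.1046 d
Total t = Σ t_i = 0.2529 days.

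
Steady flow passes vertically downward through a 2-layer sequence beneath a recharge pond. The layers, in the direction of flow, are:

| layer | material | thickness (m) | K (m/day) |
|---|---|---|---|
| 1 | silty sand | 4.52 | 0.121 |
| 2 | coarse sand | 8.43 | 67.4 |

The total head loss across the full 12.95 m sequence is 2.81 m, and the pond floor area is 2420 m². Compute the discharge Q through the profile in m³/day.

181

Flow is perpendicular to layering, so the layers act in series and the equivalent K is the thickness-weighted harmonic mean.
Total thickness L = 4.52 + 8.43 = 12.95 m.
Σ(b_i/K_i) = 4.52/0.121 + 8.43/67.4 = 37.48 d.
K_eq = L / Σ(b_i/K_i) = 12.95 / 37.48 = 0.3455 m/day.
Q = K_eq · A · (Δh/L) = 0.3455 × 2420 × (2.81/12.95) = 181.4 m³/day.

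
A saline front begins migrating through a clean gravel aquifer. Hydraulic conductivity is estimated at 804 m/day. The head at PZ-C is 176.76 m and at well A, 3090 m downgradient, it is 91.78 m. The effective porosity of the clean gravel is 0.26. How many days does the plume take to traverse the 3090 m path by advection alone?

36.3

Hydraulic gradient i = (176.76 − 91.78) / 3090 = 84.98 / 3090 = 0.02750.
Darcy flux q = K · i = 804.0 × 0.02750 = 22.11 m/day.
Seepage velocity v = q / n_e = 22.11 / 0.26 = 85.04 m/day.
Travel time t = L / v = 3090 / 85.04 = 36.33 days.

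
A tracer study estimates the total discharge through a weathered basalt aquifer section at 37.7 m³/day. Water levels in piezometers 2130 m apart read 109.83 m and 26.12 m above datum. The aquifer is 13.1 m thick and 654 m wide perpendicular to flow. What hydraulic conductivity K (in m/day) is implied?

Cross-sectional area A = 654 × 13.1 = 8567 m².
Hydraulic gradient i = (109.83 − 26.12) / 2130 = 83.71 / 2130 = 0.03930.
From Q = K·A·i, K = Q / (A·i) = 37.7 / (8567 × 0.03930) = 0.1120 m/day.

0.112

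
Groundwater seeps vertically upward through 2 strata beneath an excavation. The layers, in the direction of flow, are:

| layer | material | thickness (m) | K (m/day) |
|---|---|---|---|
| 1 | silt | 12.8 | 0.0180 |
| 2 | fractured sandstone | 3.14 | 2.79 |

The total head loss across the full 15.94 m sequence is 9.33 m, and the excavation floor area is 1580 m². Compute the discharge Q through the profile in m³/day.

Flow is perpendicular to layering, so the layers act in series and the equivalent K is the thickness-weighted harmonic mean.
Total thickness L = 12.8 + 3.14 = 15.94 m.
Σ(b_i/K_i) = 12.8/0.0180 + 3.14/2.79 = 712.2 d.
K_eq = L / Σ(b_i/K_i) = 15.94 / 712.2 = 0.02238 m/day.
Q = K_eq · A · (Δh/L) = 0.02238 × 1580 × (9.33/15.94) = 20.70 m³/day.

20.7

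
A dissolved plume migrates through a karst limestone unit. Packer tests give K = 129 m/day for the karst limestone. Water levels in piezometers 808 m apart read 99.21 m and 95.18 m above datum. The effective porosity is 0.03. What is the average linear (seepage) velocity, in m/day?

Hydraulic gradient i = (99.21 − 95.18) / 808 = 4.03 / 808 = 0.004988.
Darcy flux q = K · i = 129.0 × 0.004988 = 0.6434 m/day.
Seepage velocity v = q / n_e = 0.6434 / 0.03 = 21.45 m/day.

21.4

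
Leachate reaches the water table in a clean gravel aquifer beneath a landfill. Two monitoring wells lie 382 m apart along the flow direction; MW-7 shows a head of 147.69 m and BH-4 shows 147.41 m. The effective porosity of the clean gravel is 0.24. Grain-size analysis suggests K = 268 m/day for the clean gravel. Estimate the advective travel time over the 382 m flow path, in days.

467

Hydraulic gradient i = (147.69 − 147.41) / 382 = 0.28 / 382 = 0.0007330.
Darcy flux q = K · i = 268.0 × 0.0007330 = 0.1964 m/day.
Seepage velocity v = q / n_e = 0.1964 / 0.24 = 0.8185 m/day.
Travel time t = L / v = 382 / 0.8185 = 466.7 days.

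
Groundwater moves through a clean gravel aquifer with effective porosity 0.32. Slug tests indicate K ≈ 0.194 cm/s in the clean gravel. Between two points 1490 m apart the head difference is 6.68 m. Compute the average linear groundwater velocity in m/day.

Convert K: 0.194 cm/s × 864 = 167.6 m/day.
Hydraulic gradient i = Δh / L = 6.68 / 1490 = 0.004483.
Darcy flux q = K · i = 167.6 × 0.004483 = 0.7515 m/day.
Seepage velocity v = q / n_e = 0.7515 / 0.32 = 2.348 m/day.

2.35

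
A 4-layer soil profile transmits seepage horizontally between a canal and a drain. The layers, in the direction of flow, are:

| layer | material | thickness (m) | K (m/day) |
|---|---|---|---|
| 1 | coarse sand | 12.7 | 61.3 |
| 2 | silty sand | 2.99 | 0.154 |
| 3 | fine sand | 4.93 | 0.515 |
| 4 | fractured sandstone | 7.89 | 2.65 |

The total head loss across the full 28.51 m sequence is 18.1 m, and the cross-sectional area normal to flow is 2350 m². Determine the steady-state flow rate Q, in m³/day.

Flow is perpendicular to layering, so the layers act in series and the equivalent K is the thickness-weighted harmonic mean.
Total thickness L = 12.7 + 2.99 + 4.93 + 7.89 = 28.51 m.
Σ(b_i/K_i) = 12.7/61.3 + 2.99/0.154 + 4.93/0.515 + 7.89/2.65 = 32.17 d.
K_eq = L / Σ(b_i/K_i) = 28.51 / 32.17 = 0.8861 m/day.
Q = K_eq · A · (Δh/L) = 0.8861 × 2350 × (18.1/28.51) = 1322 m³/day.

1320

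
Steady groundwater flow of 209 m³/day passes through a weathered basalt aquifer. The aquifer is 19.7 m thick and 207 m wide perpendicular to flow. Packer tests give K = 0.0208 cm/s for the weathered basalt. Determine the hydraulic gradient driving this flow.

0.00285

Convert K: 0.0208 cm/s × 864 = 17.97 m/day.
Cross-sectional area A = 207 × 19.7 = 4078 m².
From Q = K·A·i, i = Q / (K·A) = 209 / (17.97 × 4078) = 0.002852.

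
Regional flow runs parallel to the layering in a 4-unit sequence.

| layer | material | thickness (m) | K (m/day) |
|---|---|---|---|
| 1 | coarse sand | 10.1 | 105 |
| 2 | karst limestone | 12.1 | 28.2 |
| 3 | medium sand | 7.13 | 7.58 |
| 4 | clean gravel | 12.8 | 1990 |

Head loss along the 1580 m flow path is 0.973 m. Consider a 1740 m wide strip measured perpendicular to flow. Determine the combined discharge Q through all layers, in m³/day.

28900

Flow is parallel to layering, so each bed carries its own Darcy discharge and the transmissivities add.
Σ(K_i·b_i) = 105×10.1 + 28.2×12.1 + 7.58×7.13 + 1990×12.8 = 26928 m²/day.
Hydraulic gradient i = Δh / L = 0.973 / 1580 = 0.0006158.
Q = Σ(K_i·b_i) · W · i = 26928 × 1740 × 0.0006158 = 28854 m³/day.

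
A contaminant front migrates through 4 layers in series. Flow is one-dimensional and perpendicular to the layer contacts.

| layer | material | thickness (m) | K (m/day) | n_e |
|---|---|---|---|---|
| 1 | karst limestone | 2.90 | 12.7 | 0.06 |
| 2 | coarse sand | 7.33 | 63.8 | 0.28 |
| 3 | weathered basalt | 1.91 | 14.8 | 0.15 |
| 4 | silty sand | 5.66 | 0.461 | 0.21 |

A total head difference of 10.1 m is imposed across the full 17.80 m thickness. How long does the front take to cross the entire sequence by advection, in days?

With flow normal to the layers, continuity requires the same specific discharge q through every layer.
Σ(b_i/K_i) = 2.90/12.7 + 7.33/63.8 + 1.91/14.8 + 5.66/0.461 = 12.75 d.
q = Δh / Σ(b_i/K_i) = 10.1 / 12.75 = 0.7922 m/day.
In each layer the seepage velocity is v_i = q/n_i, so the layer transit time is t_i = b_i·n_i / q:
  layer 1 (karst limestone): t_1 = 2.90 × 0.06 / 0.7922 = 0.2197 d
  layer 2 (coarse sand): t_2 = 7.33 × 0.28 / 0.7922 = 2.591 d
  layer 3 (weathered basalt): t_3 = 1.91 × 0.15 / 0.7922 = 0.3617 d
  layer 4 (silty sand): t_4 = 5.66 × 0.21 / 0.7922 = 1.500 d
Total t = Σ t_i = 4.673 days.

4.67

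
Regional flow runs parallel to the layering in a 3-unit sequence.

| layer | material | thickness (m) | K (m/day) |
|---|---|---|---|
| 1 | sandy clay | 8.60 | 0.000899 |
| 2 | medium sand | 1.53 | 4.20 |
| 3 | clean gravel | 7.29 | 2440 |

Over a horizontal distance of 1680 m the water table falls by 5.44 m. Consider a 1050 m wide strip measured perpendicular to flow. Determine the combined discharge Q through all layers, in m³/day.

60500

Flow is parallel to layering, so each bed carries its own Darcy discharge and the transmissivities add.
Σ(K_i·b_i) = 0.000899×8.60 + 4.20×1.53 + 2440×7.29 = 17794 m²/day.
Hydraulic gradient i = Δh / L = 5.44 / 1680 = 0.003238.
Q = Σ(K_i·b_i) · W · i = 17794 × 1050 × 0.003238 = 60500 m³/day.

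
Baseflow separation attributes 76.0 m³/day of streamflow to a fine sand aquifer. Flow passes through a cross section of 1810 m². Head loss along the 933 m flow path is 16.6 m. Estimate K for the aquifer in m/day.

Hydraulic gradient i = Δh / L = 16.6 / 933 = 0.01779.
From Q = K·A·i, K = Q / (A·i) = 76.0 / (1810 × 0.01779) = 2.360 m/day.

2.36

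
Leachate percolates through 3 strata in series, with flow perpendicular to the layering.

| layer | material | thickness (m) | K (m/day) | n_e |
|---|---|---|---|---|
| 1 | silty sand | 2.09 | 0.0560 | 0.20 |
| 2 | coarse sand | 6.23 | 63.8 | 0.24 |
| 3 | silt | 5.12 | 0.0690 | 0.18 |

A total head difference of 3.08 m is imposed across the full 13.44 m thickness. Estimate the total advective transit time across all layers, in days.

103

With flow normal to the layers, continuity requires the same specific discharge q through every layer.
Σ(b_i/K_i) = 2.09/0.0560 + 6.23/63.8 + 5.12/0.0690 = 111.6 d.
q = Δh / Σ(b_i/K_i) = 3.08 / 111.6 = 0.02759 m/day.
In each layer the seepage velocity is v_i = q/n_i, so the layer transit time is t_i = b_i·n_i / q:
  layer 1 (silty sand): t_1 = 2.09 × 0.20 / 0.02759 = 15.15 d
  layer 2 (coarse sand): t_2 = 6.23 × 0.24 / 0.02759 = 54.19 d
  layer 3 (silt): t_3 = 5.12 × 0.18 / 0.02759 = 33.40 d
Total t = Σ t_i = 102.7 days.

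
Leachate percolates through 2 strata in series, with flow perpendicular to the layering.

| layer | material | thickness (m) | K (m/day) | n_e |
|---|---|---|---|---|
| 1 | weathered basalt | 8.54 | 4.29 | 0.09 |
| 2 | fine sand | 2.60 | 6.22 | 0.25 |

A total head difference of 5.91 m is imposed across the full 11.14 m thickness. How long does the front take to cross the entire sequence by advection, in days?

With flow normal to the layers, continuity requires the same specific discharge q through every layer.
Σ(b_i/K_i) = 8.54/4.29 + 2.60/6.22 = 2.409 d.
q = Δh / Σ(b_i/K_i) = 5.91 / 2.409 = 2.454 m/day.
In each layer the seepage velocity is v_i = q/n_i, so the layer transit time is t_i = b_i·n_i / q:
  layer 1 (weathered basalt): t_1 = 8.54 × 0.09 / 2.454 = 0.3133 d
  layer 2 (fine sand): t_2 = 2.60 × 0.25 / 2.454 = 0.2649 d
Total t = Σ t_i = 0.5782 days.

0.578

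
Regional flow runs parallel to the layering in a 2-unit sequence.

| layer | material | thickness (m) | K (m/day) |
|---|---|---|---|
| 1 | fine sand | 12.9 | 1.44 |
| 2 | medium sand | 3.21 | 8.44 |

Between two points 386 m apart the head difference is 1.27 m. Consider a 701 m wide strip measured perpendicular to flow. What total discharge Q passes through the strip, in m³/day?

105

Flow is parallel to layering, so each bed carries its own Darcy discharge and the transmissivities add.
Σ(K_i·b_i) = 1.44×12.9 + 8.44×3.21 = 45.67 m²/day.
Hydraulic gradient i = Δh / L = 1.27 / 386 = 0.003290.
Q = Σ(K_i·b_i) · W · i = 45.67 × 701 × 0.003290 = 105.3 m³/day.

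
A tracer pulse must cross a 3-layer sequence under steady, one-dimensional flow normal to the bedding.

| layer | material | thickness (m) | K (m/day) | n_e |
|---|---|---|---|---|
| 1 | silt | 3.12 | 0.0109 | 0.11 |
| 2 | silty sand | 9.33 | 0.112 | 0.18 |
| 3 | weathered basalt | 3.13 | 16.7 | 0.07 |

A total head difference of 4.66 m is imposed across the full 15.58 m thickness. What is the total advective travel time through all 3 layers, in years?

With flow normal to the layers, continuity requires the same specific discharge q through every layer.
Σ(b_i/K_i) = 3.12/0.0109 + 9.33/0.112 + 3.13/16.7 = 369.7 d.
q = Δh / Σ(b_i/K_i) = 4.66 / 369.7 = 0.01260 m/day.
In each layer the seepage velocity is v_i = q/n_i, so the layer transit time is t_i = b_i·n_i / q:
  layer 1 (silt): t_1 = 3.12 × 0.11 / 0.01260 = 27.23 d
  layer 2 (silty sand): t_2 = 9.33 × 0.18 / 0.01260 = 133.2 d
  layer 3 (weathered basalt): t_3 = 3.13 × 0.07 / 0.01260 = 17.38 d
Total t = Σ t_i = 177.9 days = 0.4870 years.

0.487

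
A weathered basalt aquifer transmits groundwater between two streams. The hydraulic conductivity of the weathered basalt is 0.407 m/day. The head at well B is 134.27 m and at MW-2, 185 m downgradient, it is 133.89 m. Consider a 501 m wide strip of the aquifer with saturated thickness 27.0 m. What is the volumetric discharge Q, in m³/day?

Cross-sectional area A = 501 × 27.0 = 13527 m².
Hydraulic gradient i = (134.27 − 133.89) / 185 = 0.38 / 185 = 0.002054.
Darcy's law: Q = K · A · i = 0.4070 × 13527 × 0.002054 = 11.31 m³/day.

11.3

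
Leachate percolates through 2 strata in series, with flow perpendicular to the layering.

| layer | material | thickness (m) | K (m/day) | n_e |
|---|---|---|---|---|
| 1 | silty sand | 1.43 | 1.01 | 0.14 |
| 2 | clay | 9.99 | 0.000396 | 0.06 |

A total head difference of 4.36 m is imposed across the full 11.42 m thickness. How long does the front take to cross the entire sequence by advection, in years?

With flow normal to the layers, continuity requires the same specific discharge q through every layer.
Σ(b_i/K_i) = 1.43/1.01 + 9.99/0.000396 = 25229 d.
q = Δh / Σ(b_i/K_i) = 4.36 / 25229 = 0.0001728 m/day.
In each layer the seepage velocity is v_i = q/n_i, so the layer transit time is t_i = b_i·n_i / q:
  layer 1 (silty sand): t_1 = 1.43 × 0.14 / 0.0001728 = 1158 d
  layer 2 (clay): t_2 = 9.99 × 0.06 / 0.0001728 = 3468 d
Total t = Σ t_i = 4627 days = 12.67 years.

12.7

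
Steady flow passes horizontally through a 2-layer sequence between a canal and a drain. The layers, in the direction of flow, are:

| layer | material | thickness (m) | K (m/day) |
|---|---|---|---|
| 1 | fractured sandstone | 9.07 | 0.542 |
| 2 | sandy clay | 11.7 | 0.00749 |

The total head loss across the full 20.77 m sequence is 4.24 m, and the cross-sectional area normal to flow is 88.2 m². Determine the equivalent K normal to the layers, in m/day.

0.0132

Flow is perpendicular to layering, so the layers act in series and the equivalent K is the thickness-weighted harmonic mean.
Total thickness L = 9.07 + 11.7 = 20.77 m.
Σ(b_i/K_i) = 9.07/0.542 + 11.7/0.00749 = 1579 d.
K_eq = L / Σ(b_i/K_i) = 20.77 / 1579 = 0.01316 m/day.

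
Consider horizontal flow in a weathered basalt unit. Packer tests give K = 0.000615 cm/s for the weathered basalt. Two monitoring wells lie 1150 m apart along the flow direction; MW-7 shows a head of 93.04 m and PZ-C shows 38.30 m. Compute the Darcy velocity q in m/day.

0.0253

Convert K: 0.000615 cm/s × 864 = 0.5314 m/day.
Hydraulic gradient i = (93.04 − 38.30) / 1150 = 54.74 / 1150 = 0.04760.
Specific discharge q = K · i = 0.5314 × 0.04760 = 0.02529 m/day.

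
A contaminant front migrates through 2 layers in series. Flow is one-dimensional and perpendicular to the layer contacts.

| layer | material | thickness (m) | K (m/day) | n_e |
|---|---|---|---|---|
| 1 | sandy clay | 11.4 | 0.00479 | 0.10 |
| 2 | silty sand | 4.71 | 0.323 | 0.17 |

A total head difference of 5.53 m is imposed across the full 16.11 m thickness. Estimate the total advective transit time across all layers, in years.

2.30

With flow normal to the layers, continuity requires the same specific discharge q through every layer.
Σ(b_i/K_i) = 11.4/0.00479 + 4.71/0.323 = 2395 d.
q = Δh / Σ(b_i/K_i) = 5.53 / 2395 = 0.002309 m/day.
In each layer the seepage velocity is v_i = q/n_i, so the layer transit time is t_i = b_i·n_i / q:
  layer 1 (sandy clay): t_1 = 11.4 × 0.10 / 0.002309 = 493.6 d
  layer 2 (silty sand): t_2 = 4.71 × 0.17 / 0.002309 = 346.7 d
Total t = Σ t_i = 840.3 days = 2.301 years.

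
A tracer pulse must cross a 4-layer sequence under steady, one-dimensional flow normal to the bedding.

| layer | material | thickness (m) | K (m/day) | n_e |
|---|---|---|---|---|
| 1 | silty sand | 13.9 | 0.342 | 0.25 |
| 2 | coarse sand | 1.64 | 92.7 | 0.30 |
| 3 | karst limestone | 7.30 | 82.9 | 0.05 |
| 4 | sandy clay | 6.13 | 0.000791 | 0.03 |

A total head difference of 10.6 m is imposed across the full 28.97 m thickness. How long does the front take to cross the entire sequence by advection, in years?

9.09

With flow normal to the layers, continuity requires the same specific discharge q through every layer.
Σ(b_i/K_i) = 13.9/0.342 + 1.64/92.7 + 7.30/82.9 + 6.13/0.000791 = 7790 d.
q = Δh / Σ(b_i/K_i) = 10.6 / 7790 = 0.001361 m/day.
In each layer the seepage velocity is v_i = q/n_i, so the layer transit time is t_i = b_i·n_i / q:
  layer 1 (silty sand): t_1 = 13.9 × 0.25 / 0.001361 = 2554 d
  layer 2 (coarse sand): t_2 = 1.64 × 0.30 / 0.001361 = 361.6 d
  layer 3 (karst limestone): t_3 = 7.30 × 0.05 / 0.001361 = 268.3 d
  layer 4 (sandy clay): t_4 = 6.13 × 0.03 / 0.001361 = 135.2 d
Total t = Σ t_i = 3319 days = 9.087 years.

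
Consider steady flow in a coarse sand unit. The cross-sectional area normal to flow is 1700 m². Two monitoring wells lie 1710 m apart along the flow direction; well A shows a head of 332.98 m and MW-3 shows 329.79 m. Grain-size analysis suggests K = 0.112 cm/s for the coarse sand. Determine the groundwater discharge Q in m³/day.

307

Convert K: 0.112 cm/s × 864 = 96.77 m/day.
Hydraulic gradient i = (332.98 − 329.79) / 1710 = 3.19 / 1710 = 0.001865.
Darcy's law: Q = K · A · i = 96.77 × 1700 × 0.001865 = 306.9 m³/day.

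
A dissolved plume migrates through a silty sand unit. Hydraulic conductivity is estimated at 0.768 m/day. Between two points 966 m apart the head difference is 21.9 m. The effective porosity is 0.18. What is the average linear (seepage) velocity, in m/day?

Hydraulic gradient i = Δh / L = 21.9 / 966 = 0.02267.
Darcy flux q = K · i = 0.7680 × 0.02267 = 0.01741 m/day.
Seepage velocity v = q / n_e = 0.01741 / 0.18 = 0.09673 m/day.

0.0967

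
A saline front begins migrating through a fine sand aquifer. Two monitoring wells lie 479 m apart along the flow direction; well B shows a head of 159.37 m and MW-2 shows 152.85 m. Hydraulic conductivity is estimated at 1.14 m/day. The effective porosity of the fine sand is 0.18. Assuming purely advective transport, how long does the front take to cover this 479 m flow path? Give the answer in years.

Hydraulic gradient i = (159.37 − 152.85) / 479 = 6.52 / 479 = 0.01361.
Darcy flux q = K · i = 1.140 × 0.01361 = 0.01552 m/day.
Seepage velocity v = q / n_e = 0.01552 / 0.18 = 0.08621 m/day.
Travel time t = L / v = 479 / 0.08621 = 5556 days = 15.21 years.

15.2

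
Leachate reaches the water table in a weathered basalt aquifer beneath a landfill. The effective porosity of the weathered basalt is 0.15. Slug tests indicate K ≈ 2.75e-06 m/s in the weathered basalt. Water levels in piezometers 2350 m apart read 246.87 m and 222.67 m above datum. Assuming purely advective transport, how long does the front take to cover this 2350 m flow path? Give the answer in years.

Convert K: 2.75e-06 m/s × 86400 = 0.2376 m/day.
Hydraulic gradient i = (246.87 − 222.67) / 2350 = 24.2 / 2350 = 0.01030.
Darcy flux q = K · i = 0.2376 × 0.01030 = 0.002447 m/day.
Seepage velocity v = q / n_e = 0.002447 / 0.15 = 0.01631 m/day.
Travel time t = L / v = 2350 / 0.01631 = 1.441e+05 days = 394.4 years.

394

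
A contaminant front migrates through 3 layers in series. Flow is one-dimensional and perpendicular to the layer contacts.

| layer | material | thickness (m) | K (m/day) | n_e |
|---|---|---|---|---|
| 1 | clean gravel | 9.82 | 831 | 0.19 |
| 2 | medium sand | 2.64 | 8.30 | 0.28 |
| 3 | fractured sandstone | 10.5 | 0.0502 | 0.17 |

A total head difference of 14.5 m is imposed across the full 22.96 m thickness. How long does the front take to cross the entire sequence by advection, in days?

63.4

With flow normal to the layers, continuity requires the same specific discharge q through every layer.
Σ(b_i/K_i) = 9.82/831 + 2.64/8.30 + 10.5/0.0502 = 209.5 d.
q = Δh / Σ(b_i/K_i) = 14.5 / 209.5 = 0.06921 m/day.
In each layer the seepage velocity is v_i = q/n_i, so the layer transit time is t_i = b_i·n_i / q:
  layer 1 (clean gravel): t_1 = 9.82 × 0.19 / 0.06921 = 26.96 d
  layer 2 (medium sand): t_2 = 2.64 × 0.28 / 0.06921 = 10.68 d
  layer 3 (fractured sandstone): t_3 = 10.5 × 0.17 / 0.06921 = 25.79 d
Total t = Σ t_i = 63.43 days.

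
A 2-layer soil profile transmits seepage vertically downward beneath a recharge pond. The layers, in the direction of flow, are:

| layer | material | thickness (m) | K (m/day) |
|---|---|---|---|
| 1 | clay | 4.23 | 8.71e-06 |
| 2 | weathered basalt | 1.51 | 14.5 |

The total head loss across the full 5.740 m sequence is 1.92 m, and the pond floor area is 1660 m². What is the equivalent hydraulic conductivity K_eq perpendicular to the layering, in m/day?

Flow is perpendicular to layering, so the layers act in series and the equivalent K is the thickness-weighted harmonic mean.
Total thickness L = 4.23 + 1.51 = 5.740 m.
Σ(b_i/K_i) = 4.23/8.71e-06 + 1.51/14.5 = 4.856e+05 d.
K_eq = L / Σ(b_i/K_i) = 5.740 / 4.856e+05 = 1.182e-05 m/day.

1.18e-05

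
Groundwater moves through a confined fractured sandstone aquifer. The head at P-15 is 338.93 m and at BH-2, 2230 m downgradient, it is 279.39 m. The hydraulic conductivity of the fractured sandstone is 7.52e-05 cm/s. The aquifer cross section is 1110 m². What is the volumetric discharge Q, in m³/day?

1.93

Convert K: 7.52e-05 cm/s × 864 = 0.06497 m/day.
Hydraulic gradient i = (338.93 − 279.39) / 2230 = 59.54 / 2230 = 0.02670.
Darcy's law: Q = K · A · i = 0.06497 × 1110 × 0.02670 = 1.926 m³/day.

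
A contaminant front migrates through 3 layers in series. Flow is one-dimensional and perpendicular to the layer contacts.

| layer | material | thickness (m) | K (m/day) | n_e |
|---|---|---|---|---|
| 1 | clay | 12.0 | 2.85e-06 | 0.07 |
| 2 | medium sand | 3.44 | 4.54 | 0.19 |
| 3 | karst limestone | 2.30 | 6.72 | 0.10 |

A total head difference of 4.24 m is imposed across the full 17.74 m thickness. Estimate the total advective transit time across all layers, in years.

4690

With flow normal to the layers, continuity requires the same specific discharge q through every layer.
Σ(b_i/K_i) = 12.0/2.85e-06 + 3.44/4.54 + 2.30/6.72 = 4.211e+06 d.
q = Δh / Σ(b_i/K_i) = 4.24 / 4.211e+06 = 1.007e-06 m/day.
In each layer the seepage velocity is v_i = q/n_i, so the layer transit time is t_i = b_i·n_i / q:
  layer 1 (clay): t_1 = 12.0 × 0.07 / 1.007e-06 = 8.342e+05 d
  layer 2 (medium sand): t_2 = 3.44 × 0.19 / 1.007e-06 = 6.491e+05 d
  layer 3 (karst limestone): t_3 = 2.30 × 0.10 / 1.007e-06 = 2.284e+05 d
Total t = Σ t_i = 1.712e+06 days = 4686 years.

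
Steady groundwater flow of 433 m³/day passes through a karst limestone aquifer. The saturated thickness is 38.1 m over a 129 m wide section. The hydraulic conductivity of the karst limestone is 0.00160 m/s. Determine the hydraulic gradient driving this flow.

Convert K: 0.00160 m/s × 86400 = 138.2 m/day.
Cross-sectional area A = 129 × 38.1 = 4915 m².
From Q = K·A·i, i = Q / (K·A) = 433 / (138.2 × 4915) = 0.0006373.

0.000637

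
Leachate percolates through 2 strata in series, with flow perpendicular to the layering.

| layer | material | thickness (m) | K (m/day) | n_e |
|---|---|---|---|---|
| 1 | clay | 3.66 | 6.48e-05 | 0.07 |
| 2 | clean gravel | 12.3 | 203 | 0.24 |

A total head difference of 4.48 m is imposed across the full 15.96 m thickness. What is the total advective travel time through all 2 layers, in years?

With flow normal to the layers, continuity requires the same specific discharge q through every layer.
Σ(b_i/K_i) = 3.66/6.48e-05 + 12.3/203 = 56482 d.
q = Δh / Σ(b_i/K_i) = 4.48 / 56482 = 7.932e-05 m/day.
In each layer the seepage velocity is v_i = q/n_i, so the layer transit time is t_i = b_i·n_i / q:
  layer 1 (clay): t_1 = 3.66 × 0.07 / 7.932e-05 = 3230 d
  layer 2 (clean gravel): t_2 = 12.3 × 0.24 / 7.932e-05 = 37217 d
Total t = Σ t_i = 40447 days = 110.7 years.

111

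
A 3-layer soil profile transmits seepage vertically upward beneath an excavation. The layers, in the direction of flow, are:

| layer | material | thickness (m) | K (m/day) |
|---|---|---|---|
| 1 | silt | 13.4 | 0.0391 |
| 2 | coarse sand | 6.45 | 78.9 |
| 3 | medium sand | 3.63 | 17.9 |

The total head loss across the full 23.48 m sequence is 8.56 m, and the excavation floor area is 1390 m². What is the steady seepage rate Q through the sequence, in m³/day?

34.7

Flow is perpendicular to layering, so the layers act in series and the equivalent K is the thickness-weighted harmonic mean.
Total thickness L = 13.4 + 6.45 + 3.63 = 23.48 m.
Σ(b_i/K_i) = 13.4/0.0391 + 6.45/78.9 + 3.63/17.9 = 343.0 d.
K_eq = L / Σ(b_i/K_i) = 23.48 / 343.0 = 0.06846 m/day.
Q = K_eq · A · (Δh/L) = 0.06846 × 1390 × (8.56/23.48) = 34.69 m³/day.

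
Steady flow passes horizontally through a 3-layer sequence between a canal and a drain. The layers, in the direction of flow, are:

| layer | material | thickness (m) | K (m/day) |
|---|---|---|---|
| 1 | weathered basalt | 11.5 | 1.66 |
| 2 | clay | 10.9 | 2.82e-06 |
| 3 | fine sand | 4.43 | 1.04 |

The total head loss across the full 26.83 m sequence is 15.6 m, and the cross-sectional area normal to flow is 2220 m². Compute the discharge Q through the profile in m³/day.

Flow is perpendicular to layering, so the layers act in series and the equivalent K is the thickness-weighted harmonic mean.
Total thickness L = 11.5 + 10.9 + 4.43 = 26.83 m.
Σ(b_i/K_i) = 11.5/1.66 + 10.9/2.82e-06 + 4.43/1.04 = 3.865e+06 d.
K_eq = L / Σ(b_i/K_i) = 26.83 / 3.865e+06 = 6.941e-06 m/day.
Q = K_eq · A · (Δh/L) = 6.941e-06 × 2220 × (15.6/26.83) = 0.008960 m³/day.

0.00896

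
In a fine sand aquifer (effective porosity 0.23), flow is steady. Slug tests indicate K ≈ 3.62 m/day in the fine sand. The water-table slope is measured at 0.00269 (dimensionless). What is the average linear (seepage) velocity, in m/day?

Hydraulic gradient i = 0.00269.
Darcy flux q = K · i = 3.620 × 0.002690 = 0.009738 m/day.
Seepage velocity v = q / n_e = 0.009738 / 0.23 = 0.04234 m/day.

0.0423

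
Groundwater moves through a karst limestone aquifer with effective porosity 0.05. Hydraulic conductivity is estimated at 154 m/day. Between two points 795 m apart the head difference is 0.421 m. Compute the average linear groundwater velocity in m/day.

1.63

Hydraulic gradient i = Δh / L = 0.421 / 795 = 0.0005296.
Darcy flux q = K · i = 154.0 × 0.0005296 = 0.08155 m/day.
Seepage velocity v = q / n_e = 0.08155 / 0.05 = 1.631 m/day.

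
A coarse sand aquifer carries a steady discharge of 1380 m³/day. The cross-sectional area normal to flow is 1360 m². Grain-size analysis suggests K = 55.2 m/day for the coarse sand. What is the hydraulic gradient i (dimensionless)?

0.0184

From Q = K·A·i, i = Q / (K·A) = 1380 / (55.20 × 1360) = 0.01838.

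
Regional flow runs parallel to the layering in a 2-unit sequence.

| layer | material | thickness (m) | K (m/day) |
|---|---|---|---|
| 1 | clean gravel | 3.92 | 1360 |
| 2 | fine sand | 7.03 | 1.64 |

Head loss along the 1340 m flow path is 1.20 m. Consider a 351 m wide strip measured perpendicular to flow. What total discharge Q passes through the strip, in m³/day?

Flow is parallel to layering, so each bed carries its own Darcy discharge and the transmissivities add.
Σ(K_i·b_i) = 1360×3.92 + 1.64×7.03 = 5343 m²/day.
Hydraulic gradient i = Δh / L = 1.20 / 1340 = 0.0008955.
Q = Σ(K_i·b_i) · W · i = 5343 × 351 × 0.0008955 = 1679 m³/day.

1680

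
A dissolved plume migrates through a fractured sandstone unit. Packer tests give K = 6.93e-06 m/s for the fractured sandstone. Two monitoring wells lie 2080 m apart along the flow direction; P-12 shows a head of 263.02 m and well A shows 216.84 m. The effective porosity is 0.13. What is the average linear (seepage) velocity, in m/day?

Convert K: 6.93e-06 m/s × 86400 = 0.5988 m/day.
Hydraulic gradient i = (263.02 − 216.84) / 2080 = 46.18 / 2080 = 0.02220.
Darcy flux q = K · i = 0.5988 × 0.02220 = 0.01329 m/day.
Seepage velocity v = q / n_e = 0.01329 / 0.13 = 0.1023 m/day.

0.102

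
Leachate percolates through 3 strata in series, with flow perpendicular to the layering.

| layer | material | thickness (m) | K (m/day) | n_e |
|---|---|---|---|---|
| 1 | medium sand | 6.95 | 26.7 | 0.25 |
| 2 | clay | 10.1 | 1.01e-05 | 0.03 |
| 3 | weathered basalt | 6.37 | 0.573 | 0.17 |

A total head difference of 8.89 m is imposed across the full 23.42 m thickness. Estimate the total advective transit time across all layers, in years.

962

With flow normal to the layers, continuity requires the same specific discharge q through every layer.
Σ(b_i/K_i) = 6.95/26.7 + 10.1/1.01e-05 + 6.37/0.573 = 1.000e+06 d.
q = Δh / Σ(b_i/K_i) = 8.89 / 1.000e+06 = 8.890e-06 m/day.
In each layer the seepage velocity is v_i = q/n_i, so the layer transit time is t_i = b_i·n_i / q:
  layer 1 (medium sand): t_1 = 6.95 × 0.25 / 8.890e-06 = 1.954e+05 d
  layer 2 (clay): t_2 = 10.1 × 0.03 / 8.890e-06 = 34084 d
  layer 3 (weathered basalt): t_3 = 6.37 × 0.17 / 8.890e-06 = 1.218e+05 d
Total t = Σ t_i = 3.513e+05 days = 961.9 years.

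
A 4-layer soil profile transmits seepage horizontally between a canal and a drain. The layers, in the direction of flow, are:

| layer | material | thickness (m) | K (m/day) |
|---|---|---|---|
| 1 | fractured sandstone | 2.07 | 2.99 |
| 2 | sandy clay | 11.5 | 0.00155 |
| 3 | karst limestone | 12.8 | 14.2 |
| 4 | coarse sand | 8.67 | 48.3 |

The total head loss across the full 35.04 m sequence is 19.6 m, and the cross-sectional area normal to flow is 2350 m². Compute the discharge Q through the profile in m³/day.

6.21

Flow is perpendicular to layering, so the layers act in series and the equivalent K is the thickness-weighted harmonic mean.
Total thickness L = 2.07 + 11.5 + 12.8 + 8.67 = 35.04 m.
Σ(b_i/K_i) = 2.07/2.99 + 11.5/0.00155 + 12.8/14.2 + 8.67/48.3 = 7421 d.
K_eq = L / Σ(b_i/K_i) = 35.04 / 7421 = 0.004722 m/day.
Q = K_eq · A · (Δh/L) = 0.004722 × 2350 × (19.6/35.04) = 6.207 m³/day.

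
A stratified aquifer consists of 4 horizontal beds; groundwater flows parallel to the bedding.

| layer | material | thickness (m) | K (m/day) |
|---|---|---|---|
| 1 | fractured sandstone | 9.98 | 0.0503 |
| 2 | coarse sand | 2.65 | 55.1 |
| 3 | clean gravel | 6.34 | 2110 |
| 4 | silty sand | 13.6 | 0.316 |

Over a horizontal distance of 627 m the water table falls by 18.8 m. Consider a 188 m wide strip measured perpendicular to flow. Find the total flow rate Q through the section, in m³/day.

Flow is parallel to layering, so each bed carries its own Darcy discharge and the transmissivities add.
Σ(K_i·b_i) = 0.0503×9.98 + 55.1×2.65 + 2110×6.34 + 0.316×13.6 = 13528 m²/day.
Hydraulic gradient i = Δh / L = 18.8 / 627 = 0.02998.
Q = Σ(K_i·b_i) · W · i = 13528 × 188 × 0.02998 = 76259 m³/day.

76300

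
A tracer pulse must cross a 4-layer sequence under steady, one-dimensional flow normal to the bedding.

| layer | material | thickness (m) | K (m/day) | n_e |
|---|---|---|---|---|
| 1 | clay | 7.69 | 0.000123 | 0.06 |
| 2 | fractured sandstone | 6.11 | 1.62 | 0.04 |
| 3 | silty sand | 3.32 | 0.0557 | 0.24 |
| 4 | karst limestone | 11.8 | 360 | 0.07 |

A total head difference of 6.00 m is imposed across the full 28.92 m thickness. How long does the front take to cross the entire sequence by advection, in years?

With flow normal to the layers, continuity requires the same specific discharge q through every layer.
Σ(b_i/K_i) = 7.69/0.000123 + 6.11/1.62 + 3.32/0.0557 + 11.8/360 = 62584 d.
q = Δh / Σ(b_i/K_i) = 6.00 / 62584 = 9.587e-05 m/day.
In each layer the seepage velocity is v_i = q/n_i, so the layer transit time is t_i = b_i·n_i / q:
  layer 1 (clay): t_1 = 7.69 × 0.06 / 9.587e-05 = 4813 d
  layer 2 (fractured sandstone): t_2 = 6.11 × 0.04 / 9.587e-05 = 2549 d
  layer 3 (silty sand): t_3 = 3.32 × 0.24 / 9.587e-05 = 8311 d
  layer 4 (karst limestone): t_4 = 11.8 × 0.07 / 9.587e-05 = 8616 d
Total t = Σ t_i = 24289 days = 66.50 years.

66.5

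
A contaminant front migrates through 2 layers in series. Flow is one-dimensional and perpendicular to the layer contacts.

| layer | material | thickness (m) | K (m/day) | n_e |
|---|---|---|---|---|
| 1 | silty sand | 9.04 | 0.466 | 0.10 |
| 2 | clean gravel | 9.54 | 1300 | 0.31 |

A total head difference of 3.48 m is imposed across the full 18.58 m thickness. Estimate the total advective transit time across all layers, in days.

With flow normal to the layers, continuity requires the same specific discharge q through every layer.
Σ(b_i/K_i) = 9.04/0.466 + 9.54/1300 = 19.41 d.
q = Δh / Σ(b_i/K_i) = 3.48 / 19.41 = 0.1793 m/day.
In each layer the seepage velocity is v_i = q/n_i, so the layer transit time is t_i = b_i·n_i / q:
  layer 1 (silty sand): t_1 = 9.04 × 0.10 / 0.1793 = 5.041 d
  layer 2 (clean gravel): t_2 = 9.54 × 0.31 / 0.1793 = 16.49 d
Total t = Σ t_i = 21.53 days.

21.5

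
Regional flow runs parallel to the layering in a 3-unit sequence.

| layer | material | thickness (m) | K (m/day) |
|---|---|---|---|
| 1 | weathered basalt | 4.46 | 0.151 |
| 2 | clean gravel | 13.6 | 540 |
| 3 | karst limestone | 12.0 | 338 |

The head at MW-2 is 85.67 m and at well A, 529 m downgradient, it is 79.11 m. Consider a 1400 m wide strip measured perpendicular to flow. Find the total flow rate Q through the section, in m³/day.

198000

Flow is parallel to layering, so each bed carries its own Darcy discharge and the transmissivities add.
Σ(K_i·b_i) = 0.151×4.46 + 540×13.6 + 338×12.0 = 11401 m²/day.
Hydraulic gradient i = (85.67 − 79.11) / 529 = 6.56 / 529 = 0.01240.
Q = Σ(K_i·b_i) · W · i = 11401 × 1400 × 0.01240 = 1.979e+05 m³/day.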